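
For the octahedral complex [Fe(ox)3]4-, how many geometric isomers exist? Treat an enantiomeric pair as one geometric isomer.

In an octahedral complex each vertex has one trans partner and four cis neighbours.
Each ox is bidentate and must span two cis positions.
Only one geometric arrangement is possible; it has no improper symmetry element, so it exists as a pair of enantiomers (2 stereoisomers).

1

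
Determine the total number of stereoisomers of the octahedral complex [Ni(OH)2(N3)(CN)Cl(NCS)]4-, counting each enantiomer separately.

Exhaustive case analysis gives 9 geometric isomers.
Of these, 6 lack any improper symmetry element and so occur as enantiomeric pairs, giving 9 + 6 = 15 stereoisomers in total.

15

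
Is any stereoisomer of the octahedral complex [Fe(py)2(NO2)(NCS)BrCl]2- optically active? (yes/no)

yes

In an octahedral complex each vertex has one trans partner and four cis neighbours.
Exhaustive case analysis gives 9 geometric isomers.
Of these, 6 lack any improper symmetry element and so occur as enantiomeric pairs, giving 9 + 6 = 15 stereoisomers in total.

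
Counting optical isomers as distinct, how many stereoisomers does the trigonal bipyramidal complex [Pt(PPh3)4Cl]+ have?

In a trigonal bipyramid the two axial positions differ from the three equatorial ones.
There are 2 geometric isomers: Cl axial; Cl equatorial.
Each arrangement has an internal mirror plane or centre of symmetry, so none is chiral.

2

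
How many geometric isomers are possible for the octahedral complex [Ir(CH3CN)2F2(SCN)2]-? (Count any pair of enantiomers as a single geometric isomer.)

5

The six octahedral sites form three mutually perpendicular trans pairs.
Systematic placement gives 5 geometric isomers: CH3CN trans, F trans, SCN trans; CH3CN trans, F cis, SCN cis; CH3CN cis, F cis, SCN trans; CH3CN cis, F cis, SCN cis (chiral); CH3CN cis, F trans, SCN cis.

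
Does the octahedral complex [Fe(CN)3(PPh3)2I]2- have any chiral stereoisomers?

In an octahedral complex each vertex has one trans partner and four cis neighbours.
There are 3 geometric isomers: CN mer, PPh3 trans; CN mer, PPh3 cis; CN fac, PPh3 cis.
Each arrangement has an internal mirror plane or centre of symmetry, so none is chiral.

no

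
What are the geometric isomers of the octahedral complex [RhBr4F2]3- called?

An octahedron has six vertices in three trans pairs; every non-trans pair is cis.
There are 2 geometric isomers: F trans; F cis.

cis and trans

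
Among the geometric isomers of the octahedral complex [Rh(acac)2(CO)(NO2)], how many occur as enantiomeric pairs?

1

Each acac is bidentate and must span two cis positions.
The distinct arrangements are (2 in all): CO and NO2 mutually trans; CO and NO2 mutually cis (chiral).
One of these lacks any improper symmetry element and so occurs as an enantiomeric pair, giving 2 + 1 = 3 stereoisomers in total.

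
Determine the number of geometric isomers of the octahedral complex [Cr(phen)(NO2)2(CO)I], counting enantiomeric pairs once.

4

The six octahedral sites form three mutually perpendicular trans pairs.
Each phen is bidentate and must span two cis positions.
Systematic placement gives 4 geometric isomers: NO2 cis (3 arrangements, 2 chiral); NO2 trans.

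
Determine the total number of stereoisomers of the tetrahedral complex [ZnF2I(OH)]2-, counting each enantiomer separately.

In a tetrahedral complex all four positions are equivalent and every pair of ligands is adjacent — there is no cis/trans distinction.
Only one geometric arrangement is possible.

1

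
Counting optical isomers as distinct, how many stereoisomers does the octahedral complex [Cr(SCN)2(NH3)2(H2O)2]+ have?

6

In an octahedral complex each vertex has one trans partner and four cis neighbours.
Working through the distinct placements yields 5 geometric isomers: SCN trans, NH3 trans, H2O trans; SCN cis, NH3 cis, H2O trans; SCN trans, NH3 cis, H2O cis; SCN cis, NH3 cis, H2O cis (chiral); SCN cis, NH3 trans, H2O cis.
One of these lacks any improper symmetry element and so occurs as an enantiomeric pair, giving 5 + 1 = 6 stereoisomers in total.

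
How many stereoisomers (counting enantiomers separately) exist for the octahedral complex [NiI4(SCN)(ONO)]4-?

There are 2 geometric isomers: SCN and ONO mutually trans; SCN and ONO mutually cis.
Each arrangement has an internal mirror plane or centre of symmetry, so none is chiral.

2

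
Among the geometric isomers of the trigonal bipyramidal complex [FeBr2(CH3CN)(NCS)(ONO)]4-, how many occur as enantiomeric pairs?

In a trigonal bipyramid the two axial positions differ from the three equatorial ones.
Systematic enumeration (placing each ligand type in turn and discarding arrangements equivalent by rotation or reflection) gives 7 geometric isomers.
Of these, 3 lack any improper symmetry element and so occur as enantiomeric pairs, giving 7 + 3 = 10 stereoisomers in total.

3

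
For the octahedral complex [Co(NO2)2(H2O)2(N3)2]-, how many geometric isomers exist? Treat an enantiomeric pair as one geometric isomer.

5

In an octahedral complex each vertex has one trans partner and four cis neighbours.
The distinct arrangements are (5 in all): NO2 trans, H2O trans, N3 trans; NO2 cis, H2O trans, N3 cis; NO2 trans, H2O cis, N3 cis; NO2 cis, H2O cis, N3 cis (chiral); NO2 cis, H2O cis, N3 trans.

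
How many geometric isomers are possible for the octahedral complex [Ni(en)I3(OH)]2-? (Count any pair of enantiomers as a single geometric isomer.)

2

An octahedron has six vertices in three trans pairs; every non-trans pair is cis.
Each en is bidentate and must span two cis positions.
There are 2 geometric isomers: I mer; I fac.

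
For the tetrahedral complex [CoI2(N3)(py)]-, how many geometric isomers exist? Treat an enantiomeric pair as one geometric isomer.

1

All four vertices of a tetrahedron are equivalent and mutually adjacent, so cis/trans isomerism cannot arise.
Only one geometric arrangement is possible.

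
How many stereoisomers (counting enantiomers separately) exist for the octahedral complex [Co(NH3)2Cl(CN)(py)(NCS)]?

In an octahedral complex each vertex has one trans partner and four cis neighbours.
Systematic enumeration (placing each ligand type in turn and discarding arrangements equivalent by rotation or reflection) gives 9 geometric isomers.
Of these, 6 lack any improper symmetry element and so occur as enantiomeric pairs, giving 9 + 6 = 15 stereoisomers in total.

15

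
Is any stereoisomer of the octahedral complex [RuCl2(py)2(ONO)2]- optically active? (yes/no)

yes

The distinct arrangements are (5 in all): Cl trans, py trans, ONO trans; Cl trans, py cis, ONO cis; Cl cis, py trans, ONO cis; Cl cis, py cis, ONO cis (chiral); Cl cis, py cis, ONO trans.
One of these lacks any improper symmetry element and so occurs as an enantiomeric pair, giving 5 + 1 = 6 stereoisomers in total.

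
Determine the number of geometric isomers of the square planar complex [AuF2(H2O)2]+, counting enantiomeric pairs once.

2

In a square planar complex each vertex has one trans partner and two cis neighbours.
There are 2 geometric isomers: F cis; F trans.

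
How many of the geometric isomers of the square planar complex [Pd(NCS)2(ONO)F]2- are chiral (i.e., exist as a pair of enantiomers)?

0

Systematic placement gives 2 geometric isomers: NCS cis; NCS trans.
Each arrangement has an internal mirror plane or centre of symmetry, so none is chiral.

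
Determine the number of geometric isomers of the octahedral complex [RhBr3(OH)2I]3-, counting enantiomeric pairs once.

3

An octahedron has six vertices in three trans pairs; every non-trans pair is cis.
Systematic placement gives 3 geometric isomers: Br mer, OH trans; Br mer, OH cis; Br fac, OH cis.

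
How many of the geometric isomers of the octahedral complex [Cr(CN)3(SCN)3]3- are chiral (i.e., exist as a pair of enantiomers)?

0

An octahedron has six vertices in three trans pairs; every non-trans pair is cis.
There are 2 geometric isomers: CN mer; CN fac.
Each arrangement has an internal mirror plane or centre of symmetry, so none is chiral.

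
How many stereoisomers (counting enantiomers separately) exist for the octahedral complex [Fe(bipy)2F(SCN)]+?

3

In an octahedral complex each vertex has one trans partner and four cis neighbours.
Each bipy is bidentate and must span two cis positions.
Working through the distinct placements yields 2 geometric isomers: F and SCN mutually trans; F and SCN mutually cis (chiral).
One of these lacks any improper symmetry element and so occurs as an enantiomeric pair, giving 2 + 1 = 3 stereoisomers in total.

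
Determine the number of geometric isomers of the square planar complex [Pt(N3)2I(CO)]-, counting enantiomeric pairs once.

2

A square has two trans pairs of vertices; adjacent vertices are cis.
Working through the distinct placements yields 2 geometric isomers: N3 cis; N3 trans.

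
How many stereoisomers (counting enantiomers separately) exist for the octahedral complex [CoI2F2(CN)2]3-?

In an octahedral complex each vertex has one trans partner and four cis neighbours.
The distinct arrangements are (5 in all): I trans, F trans, CN trans; I cis, F cis, CN trans; I trans, F cis, CN cis; I cis, F cis, CN cis (chiral); I cis, F trans, CN cis.
One of these lacks any improper symmetry element and so occurs as an enantiomeric pair, giving 5 + 1 = 6 stereoisomers in total.

6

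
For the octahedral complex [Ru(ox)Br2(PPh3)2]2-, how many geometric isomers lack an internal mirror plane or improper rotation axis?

1

The six octahedral sites form three mutually perpendicular trans pairs.
Each ox is bidentate and must span two cis positions.
Systematic placement gives 3 geometric isomers: Br trans, PPh3 cis; Br cis, PPh3 cis (chiral); Br cis, PPh3 trans.
One of these lacks any improper symmetry element and so occurs as an enantiomeric pair, giving 3 + 1 = 4 stereoisomers in total.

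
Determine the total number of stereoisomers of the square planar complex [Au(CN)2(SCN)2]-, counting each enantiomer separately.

In a square planar complex each vertex has one trans partner and two cis neighbours.
There are 2 geometric isomers: CN cis; CN trans.
Each arrangement has an internal mirror plane or centre of symmetry, so none is chiral.

2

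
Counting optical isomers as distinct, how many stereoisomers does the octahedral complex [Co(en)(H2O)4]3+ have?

Each en is bidentate and must span two cis positions.
Only one geometric arrangement is possible.

1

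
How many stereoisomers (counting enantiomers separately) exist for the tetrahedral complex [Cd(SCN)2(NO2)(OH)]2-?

1

In a tetrahedral complex all four positions are equivalent and every pair of ligands is adjacent — there is no cis/trans distinction.
Only one geometric arrangement is possible.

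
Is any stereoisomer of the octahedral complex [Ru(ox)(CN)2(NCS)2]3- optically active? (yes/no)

In an octahedral complex each vertex has one trans partner and four cis neighbours.
Each ox is bidentate and must span two cis positions.
The distinct arrangements are (3 in all): CN trans, NCS cis; CN cis, NCS cis (chiral); CN cis, NCS trans.
One of these lacks any improper symmetry element and so occurs as an enantiomeric pair, giving 3 + 1 = 4 stereoisomers in total.

yes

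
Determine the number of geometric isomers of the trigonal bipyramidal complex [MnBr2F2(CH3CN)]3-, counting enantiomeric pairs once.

5

In a trigonal bipyramid the two axial positions differ from the three equatorial ones.
Placing the ligands in turn and identifying arrangements related by rotation or reflection leaves 5 distinct geometric isomers.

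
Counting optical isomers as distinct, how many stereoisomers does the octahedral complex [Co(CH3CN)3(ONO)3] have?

The six octahedral sites form three mutually perpendicular trans pairs.
The distinct arrangements are (2 in all): CH3CN mer; CH3CN fac.
Each arrangement has an internal mirror plane or centre of symmetry, so none is chiral.

2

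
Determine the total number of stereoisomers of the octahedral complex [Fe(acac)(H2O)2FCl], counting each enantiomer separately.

6

An octahedron has six vertices in three trans pairs; every non-trans pair is cis.
Each acac is bidentate and must span two cis positions.
The distinct arrangements are (4 in all): H2O cis (3 arrangements, 2 chiral); H2O trans.
Of these, 2 lack any improper symmetry element and so occur as enantiomeric pairs, giving 4 + 2 = 6 stereoisomers in total.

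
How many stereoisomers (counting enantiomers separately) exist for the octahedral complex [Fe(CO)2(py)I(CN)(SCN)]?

15

The six octahedral sites form three mutually perpendicular trans pairs.
Exhaustive case analysis gives 9 geometric isomers.
Of these, 6 lack any improper symmetry element and so occur as enantiomeric pairs, giving 9 + 6 = 15 stereoisomers in total.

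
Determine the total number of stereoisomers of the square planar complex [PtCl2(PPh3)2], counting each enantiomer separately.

A square has two trans pairs of vertices; adjacent vertices are cis.
Working through the distinct placements yields 2 geometric isomers: Cl cis; Cl trans.
Each arrangement has an internal mirror plane or centre of symmetry, so none is chiral.

2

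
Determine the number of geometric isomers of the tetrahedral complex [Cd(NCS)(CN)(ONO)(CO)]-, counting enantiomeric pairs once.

All four vertices of a tetrahedron are equivalent and mutually adjacent, so cis/trans isomerism cannot arise.
Only one geometric arrangement is possible; it has no improper symmetry element, so it exists as a pair of enantiomers (2 stereoisomers).

1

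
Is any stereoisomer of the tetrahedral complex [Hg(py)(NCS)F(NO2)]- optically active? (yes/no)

yes

In a tetrahedral complex all four positions are equivalent and every pair of ligands is adjacent — there is no cis/trans distinction.
Only one geometric arrangement is possible; it has no improper symmetry element, so it exists as a pair of enantiomers (2 stereoisomers).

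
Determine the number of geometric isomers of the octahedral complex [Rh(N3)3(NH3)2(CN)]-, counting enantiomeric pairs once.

3

An octahedron has six vertices in three trans pairs; every non-trans pair is cis.
Systematic placement gives 3 geometric isomers: N3 mer, NH3 trans; N3 fac, NH3 cis; N3 mer, NH3 cis.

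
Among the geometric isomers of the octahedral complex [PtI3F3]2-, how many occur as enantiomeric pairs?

An octahedron has six vertices in three trans pairs; every non-trans pair is cis.
There are 2 geometric isomers: I mer; I fac.
Each arrangement has an internal mirror plane or centre of symmetry, so none is chiral.

0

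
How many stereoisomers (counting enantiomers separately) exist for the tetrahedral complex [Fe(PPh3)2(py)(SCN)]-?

In a tetrahedral complex all four positions are equivalent and every pair of ligands is adjacent — there is no cis/trans distinction.
Only one geometric arrangement is possible.

1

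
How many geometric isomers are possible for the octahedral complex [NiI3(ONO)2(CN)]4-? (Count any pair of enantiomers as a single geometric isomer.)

An octahedron has six vertices in three trans pairs; every non-trans pair is cis.
There are 3 geometric isomers: I mer, ONO trans; I fac, ONO cis; I mer, ONO cis.

3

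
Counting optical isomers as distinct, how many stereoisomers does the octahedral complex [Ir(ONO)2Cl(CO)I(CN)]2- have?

15

An octahedron has six vertices in three trans pairs; every non-trans pair is cis.
Exhaustive case analysis gives 9 geometric isomers.
Of these, 6 lack any improper symmetry element and so occur as enantiomeric pairs, giving 9 + 6 = 15 stereoisomers in total.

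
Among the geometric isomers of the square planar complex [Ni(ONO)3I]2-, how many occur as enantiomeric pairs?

0

In a square planar complex each vertex has one trans partner and two cis neighbours.
Only one geometric arrangement is possible.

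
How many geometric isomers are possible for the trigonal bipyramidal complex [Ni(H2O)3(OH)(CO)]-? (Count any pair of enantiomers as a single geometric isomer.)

4

A trigonal bipyramid has two axial and three equatorial sites, which are chemically inequivalent.
Working through the distinct placements yields 4 geometric isomers: OH equatorial, CO axial; OH axial, CO axial; OH equatorial, CO equatorial; OH axial, CO equatorial.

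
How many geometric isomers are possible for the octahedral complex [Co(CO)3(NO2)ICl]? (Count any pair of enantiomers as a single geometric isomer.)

In an octahedral complex each vertex has one trans partner and four cis neighbours.
There are 4 geometric isomers: CO mer (3 arrangements); CO fac (chiral).

4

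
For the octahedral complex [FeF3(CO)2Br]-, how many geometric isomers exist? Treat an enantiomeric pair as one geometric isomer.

Working through the distinct placements yields 3 geometric isomers: F mer, CO cis; F mer, CO trans; F fac, CO cis.

3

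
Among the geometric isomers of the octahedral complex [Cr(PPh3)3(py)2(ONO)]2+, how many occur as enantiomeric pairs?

0

An octahedron has six vertices in three trans pairs; every non-trans pair is cis.
Systematic placement gives 3 geometric isomers: PPh3 mer, py trans; PPh3 fac, py cis; PPh3 mer, py cis.
Each arrangement has an internal mirror plane or centre of symmetry, so none is chiral.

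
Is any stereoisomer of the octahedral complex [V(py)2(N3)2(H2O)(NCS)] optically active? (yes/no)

yes

An octahedron has six vertices in three trans pairs; every non-trans pair is cis.
Systematic placement gives 6 geometric isomers: py trans, N3 cis; py cis, N3 cis (3 arrangements, 2 chiral); py trans, N3 trans; py cis, N3 trans.
Of these, 2 lack any improper symmetry element and so occur as enantiomeric pairs, giving 6 + 2 = 8 stereoisomers in total.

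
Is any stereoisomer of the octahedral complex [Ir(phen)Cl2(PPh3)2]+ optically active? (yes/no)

An octahedron has six vertices in three trans pairs; every non-trans pair is cis.
Each phen is bidentate and must span two cis positions.
Working through the distinct placements yields 3 geometric isomers: Cl trans, PPh3 cis; Cl cis, PPh3 cis (chiral); Cl cis, PPh3 trans.
One of these lacks any improper symmetry element and so occurs as an enantiomeric pair, giving 3 + 1 = 4 stereoisomers in total.

yes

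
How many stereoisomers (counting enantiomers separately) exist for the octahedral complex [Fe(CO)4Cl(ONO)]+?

In an octahedral complex each vertex has one trans partner and four cis neighbours.
There are 2 geometric isomers: Cl and ONO mutually trans; Cl and ONO mutually cis.
Each arrangement has an internal mirror plane or centre of symmetry, so none is chiral.

2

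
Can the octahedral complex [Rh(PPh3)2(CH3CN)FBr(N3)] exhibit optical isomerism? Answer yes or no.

yes

An octahedron has six vertices in three trans pairs; every non-trans pair is cis.
Exhaustive case analysis gives 9 geometric isomers.
Of these, 6 lack any improper symmetry element and so occur as enantiomeric pairs, giving 9 + 6 = 15 stereoisomers in total.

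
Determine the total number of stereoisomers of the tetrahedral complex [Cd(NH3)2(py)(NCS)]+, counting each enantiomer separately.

1

In a tetrahedral complex all four positions are equivalent and every pair of ligands is adjacent — there is no cis/trans distinction.
Only one geometric arrangement is possible.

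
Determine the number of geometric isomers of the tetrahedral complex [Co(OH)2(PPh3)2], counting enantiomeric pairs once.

1

In a tetrahedral complex all four positions are equivalent and every pair of ligands is adjacent — there is no cis/trans distinction.
Only one geometric arrangement is possible.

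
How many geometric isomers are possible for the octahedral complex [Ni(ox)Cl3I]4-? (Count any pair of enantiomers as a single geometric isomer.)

Each ox is bidentate and must span two cis positions.
Systematic placement gives 2 geometric isomers: Cl mer; Cl fac.

2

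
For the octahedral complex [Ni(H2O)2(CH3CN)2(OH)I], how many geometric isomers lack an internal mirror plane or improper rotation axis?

There are 6 geometric isomers: H2O trans, CH3CN trans; H2O cis, CH3CN trans; H2O cis, CH3CN cis (3 arrangements, 2 chiral); H2O trans, CH3CN cis.
Of these, 2 lack any improper symmetry element and so occur as enantiomeric pairs, giving 6 + 2 = 8 stereoisomers in total.

2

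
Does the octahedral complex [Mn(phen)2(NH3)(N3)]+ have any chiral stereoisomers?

In an octahedral complex each vertex has one trans partner and four cis neighbours.
Each phen is bidentate and must span two cis positions.
There are 2 geometric isomers: NH3 and N3 mutually trans; NH3 and N3 mutually cis (chiral).
One of these lacks any improper symmetry element and so occurs as an enantiomeric pair, giving 2 + 1 = 3 stereoisomers in total.

yes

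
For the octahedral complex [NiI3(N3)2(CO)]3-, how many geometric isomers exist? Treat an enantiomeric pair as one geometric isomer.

The six octahedral sites form three mutually perpendicular trans pairs.
Working through the distinct placements yields 3 geometric isomers: I mer, N3 trans; I fac, N3 cis; I mer, N3 cis.

3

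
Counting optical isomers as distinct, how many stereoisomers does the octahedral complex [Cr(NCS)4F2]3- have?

2

In an octahedral complex each vertex has one trans partner and four cis neighbours.
There are 2 geometric isomers: F trans; F cis.
Each arrangement has an internal mirror plane or centre of symmetry, so none is chiral.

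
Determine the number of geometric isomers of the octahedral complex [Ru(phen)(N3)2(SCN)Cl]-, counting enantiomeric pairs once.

4

An octahedron has six vertices in three trans pairs; every non-trans pair is cis.
Each phen is bidentate and must span two cis positions.
The distinct arrangements are (4 in all): N3 cis (3 arrangements, 2 chiral); N3 trans.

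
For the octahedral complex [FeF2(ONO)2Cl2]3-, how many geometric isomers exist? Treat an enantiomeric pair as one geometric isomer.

5

There are 5 geometric isomers: F trans, ONO trans, Cl trans; F cis, ONO cis, Cl trans; F cis, ONO trans, Cl cis; F cis, ONO cis, Cl cis (chiral); F trans, ONO cis, Cl cis.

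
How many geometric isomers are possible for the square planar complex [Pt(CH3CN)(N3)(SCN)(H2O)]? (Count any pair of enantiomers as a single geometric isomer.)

A square has two trans pairs of vertices; adjacent vertices are cis.
Working through the distinct placements yields 3 geometric isomers: (CH3CN/N3 trans, H2O/SCN trans); (CH3CN/SCN trans, H2O/N3 trans); (CH3CN/H2O trans, N3/SCN trans).

3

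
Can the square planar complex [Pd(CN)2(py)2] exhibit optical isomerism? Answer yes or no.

no

A square has two trans pairs of vertices; adjacent vertices are cis.
Working through the distinct placements yields 2 geometric isomers: CN cis; CN trans.
Each arrangement has an internal mirror plane or centre of symmetry, so none is chiral.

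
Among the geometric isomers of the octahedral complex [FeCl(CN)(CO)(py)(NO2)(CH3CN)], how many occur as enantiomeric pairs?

15

The six octahedral sites form three mutually perpendicular trans pairs.
Placing the ligands in turn and identifying arrangements related by rotation or reflection leaves 15 distinct geometric isomers.
Of these, 15 lack any improper symmetry element and so occur as enantiomeric pairs, giving 15 + 15 = 30 stereoisomers in total.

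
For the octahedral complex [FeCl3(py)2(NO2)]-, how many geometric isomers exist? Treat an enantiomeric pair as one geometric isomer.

3

Systematic placement gives 3 geometric isomers: Cl mer, py trans; Cl mer, py cis; Cl fac, py cis.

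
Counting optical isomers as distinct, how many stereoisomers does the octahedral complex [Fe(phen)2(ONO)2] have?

3

Each phen is bidentate and must span two cis positions.
There are 2 geometric isomers: ONO trans; ONO cis (chiral).
One of these lacks any improper symmetry element and so occurs as an enantiomeric pair, giving 2 + 1 = 3 stereoisomers in total.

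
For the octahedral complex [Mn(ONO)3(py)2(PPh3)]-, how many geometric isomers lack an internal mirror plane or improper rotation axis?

0

There are 3 geometric isomers: ONO mer, py trans; ONO mer, py cis; ONO fac, py cis.
Each arrangement has an internal mirror plane or centre of symmetry, so none is chiral.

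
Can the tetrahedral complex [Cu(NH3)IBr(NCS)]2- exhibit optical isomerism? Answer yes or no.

All four vertices of a tetrahedron are equivalent and mutually adjacent, so cis/trans isomerism cannot arise.
Only one geometric arrangement is possible; it has no improper symmetry element, so it exists as a pair of enantiomers (2 stereoisomers).

yes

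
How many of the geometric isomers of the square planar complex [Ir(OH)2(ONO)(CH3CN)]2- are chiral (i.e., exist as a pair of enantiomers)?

0

Working through the distinct placements yields 2 geometric isomers: OH cis; OH trans.
Each arrangement has an internal mirror plane or centre of symmetry, so none is chiral.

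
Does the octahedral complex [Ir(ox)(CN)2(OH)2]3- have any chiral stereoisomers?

An octahedron has six vertices in three trans pairs; every non-trans pair is cis.
Each ox is bidentate and must span two cis positions.
There are 3 geometric isomers: CN trans, OH cis; CN cis, OH cis (chiral); CN cis, OH trans.
One of these lacks any improper symmetry element and so occurs as an enantiomeric pair, giving 3 + 1 = 4 stereoisomers in total.

yes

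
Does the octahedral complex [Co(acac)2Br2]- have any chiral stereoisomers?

The six octahedral sites form three mutually perpendicular trans pairs.
Each acac is bidentate and must span two cis positions.
Working through the distinct placements yields 2 geometric isomers: Br trans; Br cis (chiral).
One of these lacks any improper symmetry element and so occurs as an enantiomeric pair, giving 2 + 1 = 3 stereoisomers in total.

yes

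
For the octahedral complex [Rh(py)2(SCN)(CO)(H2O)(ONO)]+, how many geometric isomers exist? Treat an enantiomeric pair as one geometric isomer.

9

Placing the ligands in turn and identifying arrangements related by rotation or reflection leaves 9 distinct geometric isomers.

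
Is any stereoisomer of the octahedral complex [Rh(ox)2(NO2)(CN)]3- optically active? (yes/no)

An octahedron has six vertices in three trans pairs; every non-trans pair is cis.
Each ox is bidentate and must span two cis positions.
Working through the distinct placements yields 2 geometric isomers: NO2 and CN mutually trans; NO2 and CN mutually cis (chiral).
One of these lacks any improper symmetry element and so occurs as an enantiomeric pair, giving 2 + 1 = 3 stereoisomers in total.

yes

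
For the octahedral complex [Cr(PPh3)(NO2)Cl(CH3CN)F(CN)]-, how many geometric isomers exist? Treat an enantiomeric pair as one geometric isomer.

15

Placing the ligands in turn and identifying arrangements related by rotation or reflection leaves 15 distinct geometric isomers.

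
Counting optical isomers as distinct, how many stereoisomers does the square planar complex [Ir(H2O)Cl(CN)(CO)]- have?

In a square planar complex each vertex has one trans partner and two cis neighbours.
Systematic placement gives 3 geometric isomers: (CN/Cl trans, CO/H2O trans); (CN/H2O trans, CO/Cl trans); (CN/CO trans, Cl/H2O trans).
Each arrangement has an internal mirror plane or centre of symmetry, so none is chiral.

3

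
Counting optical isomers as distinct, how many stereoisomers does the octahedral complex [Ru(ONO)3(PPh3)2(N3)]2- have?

3

In an octahedral complex each vertex has one trans partner and four cis neighbours.
There are 3 geometric isomers: ONO mer, PPh3 trans; ONO fac, PPh3 cis; ONO mer, PPh3 cis.
Each arrangement has an internal mirror plane or centre of symmetry, so none is chiral.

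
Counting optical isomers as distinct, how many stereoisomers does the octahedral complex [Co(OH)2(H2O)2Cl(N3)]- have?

In an octahedral complex each vertex has one trans partner and four cis neighbours.
The distinct arrangements are (6 in all): OH trans, H2O cis; OH cis, H2O cis (3 arrangements, 2 chiral); OH trans, H2O trans; OH cis, H2O trans.
Of these, 2 lack any improper symmetry element and so occur as enantiomeric pairs, giving 6 + 2 = 8 stereoisomers in total.

8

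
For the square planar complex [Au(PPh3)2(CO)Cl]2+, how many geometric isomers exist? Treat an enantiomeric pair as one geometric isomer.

2

A square has two trans pairs of vertices; adjacent vertices are cis.
There are 2 geometric isomers: PPh3 cis; PPh3 trans.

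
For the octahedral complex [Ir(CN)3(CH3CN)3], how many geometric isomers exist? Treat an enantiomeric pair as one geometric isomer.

In an octahedral complex each vertex has one trans partner and four cis neighbours.
The distinct arrangements are (2 in all): CN mer; CN fac.

2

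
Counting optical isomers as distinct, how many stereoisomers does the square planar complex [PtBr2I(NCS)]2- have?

2

A square has two trans pairs of vertices; adjacent vertices are cis.
Working through the distinct placements yields 2 geometric isomers: Br cis; Br trans.
Each arrangement has an internal mirror plane or centre of symmetry, so none is chiral.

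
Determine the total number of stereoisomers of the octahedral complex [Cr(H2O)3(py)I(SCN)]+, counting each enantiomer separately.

5

The distinct arrangements are (4 in all): H2O mer (3 arrangements); H2O fac (chiral).
One of these lacks any improper symmetry element and so occurs as an enantiomeric pair, giving 4 + 1 = 5 stereoisomers in total.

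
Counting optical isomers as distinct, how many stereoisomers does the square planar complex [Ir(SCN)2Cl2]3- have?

In a square planar complex each vertex has one trans partner and two cis neighbours.
There are 2 geometric isomers: SCN cis; SCN trans.
Each arrangement has an internal mirror plane or centre of symmetry, so none is chiral.

2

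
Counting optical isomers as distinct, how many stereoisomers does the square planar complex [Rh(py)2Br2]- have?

2

A square has two trans pairs of vertices; adjacent vertices are cis.
There are 2 geometric isomers: py cis; py trans.
Each arrangement has an internal mirror plane or centre of symmetry, so none is chiral.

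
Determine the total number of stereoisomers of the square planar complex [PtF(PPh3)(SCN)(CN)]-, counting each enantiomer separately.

A square has two trans pairs of vertices; adjacent vertices are cis.
Working through the distinct placements yields 3 geometric isomers: (CN/PPh3 trans, F/SCN trans); (CN/SCN trans, F/PPh3 trans); (CN/F trans, PPh3/SCN trans).
Each arrangement has an internal mirror plane or centre of symmetry, so none is chiral.

3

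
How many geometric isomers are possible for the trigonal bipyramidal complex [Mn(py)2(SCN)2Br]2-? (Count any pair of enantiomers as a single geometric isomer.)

In a trigonal bipyramid the two axial positions differ from the three equatorial ones.
Exhaustive case analysis gives 5 geometric isomers.

5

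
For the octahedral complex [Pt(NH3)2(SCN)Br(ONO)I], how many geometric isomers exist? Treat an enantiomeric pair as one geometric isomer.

9

Placing the ligands in turn and identifying arrangements related by rotation or reflection leaves 9 distinct geometric isomers.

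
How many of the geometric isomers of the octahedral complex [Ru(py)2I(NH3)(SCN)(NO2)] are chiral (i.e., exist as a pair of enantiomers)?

The six octahedral sites form three mutually perpendicular trans pairs.
Placing the ligands in turn and identifying arrangements related by rotation or reflection leaves 9 distinct geometric isomers.
Of these, 6 lack any improper symmetry element and so occur as enantiomeric pairs, giving 9 + 6 = 15 stereoisomers in total.

6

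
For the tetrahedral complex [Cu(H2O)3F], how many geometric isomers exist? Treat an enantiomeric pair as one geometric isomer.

1

In a tetrahedral complex all four positions are equivalent and every pair of ligands is adjacent — there is no cis/trans distinction.
Only one geometric arrangement is possible.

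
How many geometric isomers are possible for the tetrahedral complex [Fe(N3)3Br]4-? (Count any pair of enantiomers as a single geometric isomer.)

All four vertices of a tetrahedron are equivalent and mutually adjacent, so cis/trans isomerism cannot arise.
Only one geometric arrangement is possible.

1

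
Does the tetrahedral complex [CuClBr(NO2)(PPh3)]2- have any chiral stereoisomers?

In a tetrahedral complex all four positions are equivalent and every pair of ligands is adjacent — there is no cis/trans distinction.
Only one geometric arrangement is possible; it has no improper symmetry element, so it exists as a pair of enantiomers (2 stereoisomers).

yes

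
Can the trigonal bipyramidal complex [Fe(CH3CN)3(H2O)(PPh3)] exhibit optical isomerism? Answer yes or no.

no

A trigonal bipyramid has two axial and three equatorial sites, which are chemically inequivalent.
The distinct arrangements are (4 in all): H2O equatorial, PPh3 equatorial; H2O axial, PPh3 equatorial; H2O equatorial, PPh3 axial; H2O axial, PPh3 axial.
Each arrangement has an internal mirror plane or centre of symmetry, so none is chiral.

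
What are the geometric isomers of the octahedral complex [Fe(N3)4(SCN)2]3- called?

An octahedron has six vertices in three trans pairs; every non-trans pair is cis.
There are 2 geometric isomers: SCN trans; SCN cis.

cis and trans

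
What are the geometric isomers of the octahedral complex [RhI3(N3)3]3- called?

fac and mer

The six octahedral sites form three mutually perpendicular trans pairs.
Working through the distinct placements yields 2 geometric isomers: I mer; I fac.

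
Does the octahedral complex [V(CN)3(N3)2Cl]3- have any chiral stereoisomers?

no

An octahedron has six vertices in three trans pairs; every non-trans pair is cis.
Working through the distinct placements yields 3 geometric isomers: CN mer, N3 trans; CN mer, N3 cis; CN fac, N3 cis.
Each arrangement has an internal mirror plane or centre of symmetry, so none is chiral.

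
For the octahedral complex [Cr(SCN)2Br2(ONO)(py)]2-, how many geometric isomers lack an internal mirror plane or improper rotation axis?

2

In an octahedral complex each vertex has one trans partner and four cis neighbours.
The distinct arrangements are (6 in all): SCN cis, Br trans; SCN trans, Br trans; SCN cis, Br cis (3 arrangements, 2 chiral); SCN trans, Br cis.
Of these, 2 lack any improper symmetry element and so occur as enantiomeric pairs, giving 6 + 2 = 8 stereoisomers in total.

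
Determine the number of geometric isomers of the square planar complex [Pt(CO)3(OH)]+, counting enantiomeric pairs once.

In a square planar complex each vertex has one trans partner and two cis neighbours.
Only one geometric arrangement is possible.

1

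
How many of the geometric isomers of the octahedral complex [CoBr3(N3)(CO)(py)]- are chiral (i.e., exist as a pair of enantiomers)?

The distinct arrangements are (4 in all): Br mer (3 arrangements); Br fac (chiral).
One of these lacks any improper symmetry element and so occurs as an enantiomeric pair, giving 4 + 1 = 5 stereoisomers in total.

1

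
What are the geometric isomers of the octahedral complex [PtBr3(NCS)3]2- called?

fac and mer

In an octahedral complex each vertex has one trans partner and four cis neighbours.
The distinct arrangements are (2 in all): Br mer; Br fac.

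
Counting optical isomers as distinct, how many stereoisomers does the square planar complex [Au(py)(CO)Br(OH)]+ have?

A square has two trans pairs of vertices; adjacent vertices are cis.
Working through the distinct placements yields 3 geometric isomers: (Br/OH trans, CO/py trans); (Br/py trans, CO/OH trans); (Br/CO trans, OH/py trans).
Each arrangement has an internal mirror plane or centre of symmetry, so none is chiral.

3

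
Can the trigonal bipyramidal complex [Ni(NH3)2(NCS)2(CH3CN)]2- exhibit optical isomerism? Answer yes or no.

Systematic enumeration (placing each ligand type in turn and discarding arrangements equivalent by rotation or reflection) gives 5 geometric isomers.
One of these lacks any improper symmetry element and so occurs as an enantiomeric pair, giving 5 + 1 = 6 stereoisomers in total.

yes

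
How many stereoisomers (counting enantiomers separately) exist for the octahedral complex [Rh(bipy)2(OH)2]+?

3

The six octahedral sites form three mutually perpendicular trans pairs.
Each bipy is bidentate and must span two cis positions.
The distinct arrangements are (2 in all): OH trans; OH cis (chiral).
One of these lacks any improper symmetry element and so occurs as an enantiomeric pair, giving 2 + 1 = 3 stereoisomers in total.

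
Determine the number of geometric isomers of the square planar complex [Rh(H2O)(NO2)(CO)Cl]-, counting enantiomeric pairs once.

3

A square has two trans pairs of vertices; adjacent vertices are cis.
Working through the distinct placements yields 3 geometric isomers: (CO/H2O trans, Cl/NO2 trans); (CO/NO2 trans, Cl/H2O trans); (CO/Cl trans, H2O/NO2 trans).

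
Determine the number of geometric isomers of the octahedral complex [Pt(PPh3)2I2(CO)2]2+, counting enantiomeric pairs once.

The six octahedral sites form three mutually perpendicular trans pairs.
Systematic placement gives 5 geometric isomers: PPh3 trans, I trans, CO trans; PPh3 cis, I cis, CO trans; PPh3 trans, I cis, CO cis; PPh3 cis, I cis, CO cis (chiral); PPh3 cis, I trans, CO cis.

5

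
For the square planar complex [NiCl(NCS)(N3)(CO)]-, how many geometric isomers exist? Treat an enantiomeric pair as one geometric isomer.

3

In a square planar complex each vertex has one trans partner and two cis neighbours.
Systematic placement gives 3 geometric isomers: (CO/N3 trans, Cl/NCS trans); (CO/NCS trans, Cl/N3 trans); (CO/Cl trans, N3/NCS trans).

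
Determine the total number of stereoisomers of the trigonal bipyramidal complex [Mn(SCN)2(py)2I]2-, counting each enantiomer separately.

6

In a trigonal bipyramid the two axial positions differ from the three equatorial ones.
Systematic enumeration (placing each ligand type in turn and discarding arrangements equivalent by rotation or reflection) gives 5 geometric isomers.
One of these lacks any improper symmetry element and so occurs as an enantiomeric pair, giving 5 + 1 = 6 stereoisomers in total.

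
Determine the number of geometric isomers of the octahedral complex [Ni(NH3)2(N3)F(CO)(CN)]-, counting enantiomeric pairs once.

An octahedron has six vertices in three trans pairs; every non-trans pair is cis.
Exhaustive case analysis gives 9 geometric isomers.

9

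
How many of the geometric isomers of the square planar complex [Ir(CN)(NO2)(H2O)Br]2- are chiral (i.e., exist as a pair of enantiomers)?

There are 3 geometric isomers: (Br/H2O trans, CN/NO2 trans); (Br/NO2 trans, CN/H2O trans); (Br/CN trans, H2O/NO2 trans).
Each arrangement has an internal mirror plane or centre of symmetry, so none is chiral.

0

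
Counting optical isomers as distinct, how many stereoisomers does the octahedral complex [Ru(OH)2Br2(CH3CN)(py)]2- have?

There are 6 geometric isomers: OH cis, Br trans; OH trans, Br trans; OH cis, Br cis (3 arrangements, 2 chiral); OH trans, Br cis.
Of these, 2 lack any improper symmetry element and so occur as enantiomeric pairs, giving 6 + 2 = 8 stereoisomers in total.

8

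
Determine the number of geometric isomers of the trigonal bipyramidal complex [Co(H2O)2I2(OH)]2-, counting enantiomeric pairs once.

5

A trigonal bipyramid has two axial and three equatorial sites, which are chemically inequivalent.
Exhaustive case analysis gives 5 geometric isomers.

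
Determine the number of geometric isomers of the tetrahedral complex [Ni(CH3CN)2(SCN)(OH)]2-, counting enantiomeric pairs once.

1

In a tetrahedral complex all four positions are equivalent and every pair of ligands is adjacent — there is no cis/trans distinction.
Only one geometric arrangement is possible.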